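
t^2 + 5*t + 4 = (t + 1)*(t + 4)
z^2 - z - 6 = (z - 3)*(z + 2)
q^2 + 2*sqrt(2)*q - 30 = (q - 3*sqrt(2))*(q + 5*sqrt(2))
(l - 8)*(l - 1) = l^2 - 9*l + 8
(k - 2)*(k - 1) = k^2 - 3*k + 2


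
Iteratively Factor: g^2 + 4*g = (g + 4)*(g)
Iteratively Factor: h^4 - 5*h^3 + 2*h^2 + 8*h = (h - 2)*(h^3 - 3*h^2 - 4*h) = (h - 2)*(h + 1)*(h^2 - 4*h) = h*(h - 2)*(h + 1)*(h - 4)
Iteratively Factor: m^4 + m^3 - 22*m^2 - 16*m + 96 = (m + 4)*(m^3 - 3*m^2 - 10*m + 24) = (m - 2)*(m + 4)*(m^2 - m - 12) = (m - 2)*(m + 3)*(m + 4)*(m - 4)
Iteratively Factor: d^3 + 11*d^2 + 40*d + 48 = (d + 4)*(d^2 + 7*d + 12) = (d + 3)*(d + 4)*(d + 4)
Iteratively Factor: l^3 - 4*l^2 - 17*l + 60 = (l - 5)*(l^2 + l - 12) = (l - 5)*(l + 4)*(l - 3)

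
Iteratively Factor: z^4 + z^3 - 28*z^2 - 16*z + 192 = (z - 3)*(z^3 + 4*z^2 - 16*z - 64) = (z - 3)*(z + 4)*(z^2 - 16) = (z - 4)*(z - 3)*(z + 4)*(z + 4)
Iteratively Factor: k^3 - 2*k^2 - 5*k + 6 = (k - 1)*(k^2 - k - 6) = (k - 1)*(k + 2)*(k - 3)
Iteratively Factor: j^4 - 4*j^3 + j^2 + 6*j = (j - 2)*(j^3 - 2*j^2 - 3*j) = j*(j - 2)*(j^2 - 2*j - 3) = j*(j - 2)*(j + 1)*(j - 3)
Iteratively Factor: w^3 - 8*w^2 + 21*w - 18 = (w - 3)*(w^2 - 5*w + 6) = (w - 3)*(w - 2)*(w - 3)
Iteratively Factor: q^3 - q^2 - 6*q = (q + 2)*(q^2 - 3*q) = (q - 3)*(q + 2)*(q)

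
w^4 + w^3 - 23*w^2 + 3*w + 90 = (w - 3)^2*(w + 2)*(w + 5)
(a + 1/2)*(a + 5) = a^2 + 11*a/2 + 5/2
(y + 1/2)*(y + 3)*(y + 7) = y^3 + 21*y^2/2 + 26*y + 21/2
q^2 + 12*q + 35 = (q + 5)*(q + 7)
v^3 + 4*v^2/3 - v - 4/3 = (v - 1)*(v + 1)*(v + 4/3)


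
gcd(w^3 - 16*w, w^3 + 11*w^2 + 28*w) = w^2 + 4*w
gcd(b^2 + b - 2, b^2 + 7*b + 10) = b + 2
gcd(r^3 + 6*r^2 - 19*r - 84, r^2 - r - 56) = r + 7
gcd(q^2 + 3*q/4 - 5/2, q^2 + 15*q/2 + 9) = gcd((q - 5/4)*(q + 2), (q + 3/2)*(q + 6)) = 1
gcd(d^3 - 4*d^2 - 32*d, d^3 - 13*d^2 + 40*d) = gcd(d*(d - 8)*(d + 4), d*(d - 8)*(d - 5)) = d^2 - 8*d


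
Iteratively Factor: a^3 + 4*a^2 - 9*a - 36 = (a + 4)*(a^2 - 9) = (a + 3)*(a + 4)*(a - 3)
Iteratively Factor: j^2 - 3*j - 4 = (j - 4)*(j + 1)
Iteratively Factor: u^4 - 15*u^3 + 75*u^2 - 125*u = (u - 5)*(u^3 - 10*u^2 + 25*u) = (u - 5)^2*(u^2 - 5*u) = u*(u - 5)^2*(u - 5)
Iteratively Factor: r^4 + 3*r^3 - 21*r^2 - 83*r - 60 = (r + 1)*(r^3 + 2*r^2 - 23*r - 60) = (r + 1)*(r + 4)*(r^2 - 2*r - 15) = (r - 5)*(r + 1)*(r + 4)*(r + 3)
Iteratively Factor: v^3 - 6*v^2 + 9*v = (v)*(v^2 - 6*v + 9) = v*(v - 3)*(v - 3)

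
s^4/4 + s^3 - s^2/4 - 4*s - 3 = (s/4 + 1/4)*(s - 2)*(s + 2)*(s + 3)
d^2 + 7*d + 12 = (d + 3)*(d + 4)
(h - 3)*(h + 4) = h^2 + h - 12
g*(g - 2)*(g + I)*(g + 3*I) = g^4 - 2*g^3 + 4*I*g^3 - 3*g^2 - 8*I*g^2 + 6*g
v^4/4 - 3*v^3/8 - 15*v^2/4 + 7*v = v*(v/4 + 1)*(v - 7/2)*(v - 2)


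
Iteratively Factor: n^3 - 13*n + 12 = (n - 1)*(n^2 + n - 12) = (n - 1)*(n + 4)*(n - 3)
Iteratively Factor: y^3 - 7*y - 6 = (y + 1)*(y^2 - y - 6) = (y + 1)*(y + 2)*(y - 3)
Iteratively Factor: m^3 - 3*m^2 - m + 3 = (m - 3)*(m^2 - 1) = (m - 3)*(m - 1)*(m + 1)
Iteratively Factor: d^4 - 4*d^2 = (d - 2)*(d^3 + 2*d^2) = d*(d - 2)*(d^2 + 2*d) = d^2*(d - 2)*(d + 2)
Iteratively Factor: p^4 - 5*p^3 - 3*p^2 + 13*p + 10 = (p - 5)*(p^3 - 3*p - 2) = (p - 5)*(p + 1)*(p^2 - p - 2) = (p - 5)*(p - 2)*(p + 1)*(p + 1)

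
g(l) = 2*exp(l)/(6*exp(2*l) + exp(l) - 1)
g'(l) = 2*(-12*exp(2*l) - exp(l))*exp(l)/(6*exp(2*l) + exp(l) - 1)^2 + 2*exp(l)/(6*exp(2*l) + exp(l) - 1)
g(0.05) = 0.31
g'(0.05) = -0.36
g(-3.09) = -0.10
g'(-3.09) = -0.10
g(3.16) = 0.01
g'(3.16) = -0.01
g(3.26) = 0.01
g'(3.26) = -0.01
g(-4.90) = -0.02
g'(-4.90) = -0.02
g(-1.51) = -0.91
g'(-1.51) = -2.42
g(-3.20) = -0.09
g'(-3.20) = -0.09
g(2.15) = 0.04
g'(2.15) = -0.04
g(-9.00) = 0.00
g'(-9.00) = 0.00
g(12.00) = 0.00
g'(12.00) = 0.00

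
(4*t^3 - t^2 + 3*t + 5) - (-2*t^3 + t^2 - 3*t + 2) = 6*t^3 - 2*t^2 + 6*t + 3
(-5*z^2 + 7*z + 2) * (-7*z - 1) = 35*z^3 - 44*z^2 - 21*z - 2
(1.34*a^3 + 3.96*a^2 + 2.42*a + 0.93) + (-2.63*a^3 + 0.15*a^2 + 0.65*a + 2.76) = -1.29*a^3 + 4.11*a^2 + 3.07*a + 3.69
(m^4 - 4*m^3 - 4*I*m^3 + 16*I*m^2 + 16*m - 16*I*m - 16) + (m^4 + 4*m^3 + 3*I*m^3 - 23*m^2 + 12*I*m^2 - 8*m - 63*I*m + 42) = 2*m^4 - I*m^3 - 23*m^2 + 28*I*m^2 + 8*m - 79*I*m + 26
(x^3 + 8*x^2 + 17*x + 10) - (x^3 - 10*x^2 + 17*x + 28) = 18*x^2 - 18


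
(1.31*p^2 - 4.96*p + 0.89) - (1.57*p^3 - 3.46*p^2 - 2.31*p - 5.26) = -1.57*p^3 + 4.77*p^2 - 2.65*p + 6.15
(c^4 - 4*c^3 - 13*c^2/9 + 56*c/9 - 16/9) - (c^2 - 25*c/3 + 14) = c^4 - 4*c^3 - 22*c^2/9 + 131*c/9 - 142/9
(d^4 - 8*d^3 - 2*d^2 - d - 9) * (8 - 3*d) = -3*d^5 + 32*d^4 - 58*d^3 - 13*d^2 + 19*d - 72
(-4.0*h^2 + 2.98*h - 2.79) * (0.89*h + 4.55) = -3.56*h^3 - 15.5478*h^2 + 11.0759*h - 12.6945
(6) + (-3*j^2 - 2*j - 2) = -3*j^2 - 2*j + 4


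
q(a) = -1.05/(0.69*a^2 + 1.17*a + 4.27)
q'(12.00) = 0.00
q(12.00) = -0.01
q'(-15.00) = -0.00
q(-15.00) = -0.01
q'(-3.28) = -0.06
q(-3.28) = -0.13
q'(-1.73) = -0.07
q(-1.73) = -0.24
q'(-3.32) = -0.06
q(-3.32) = -0.13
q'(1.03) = 0.07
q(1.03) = -0.17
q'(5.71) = 0.01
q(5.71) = -0.03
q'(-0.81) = 0.00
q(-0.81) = -0.28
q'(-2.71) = -0.07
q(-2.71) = -0.17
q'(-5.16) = -0.02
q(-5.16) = -0.06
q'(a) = -1.05*(-1.38*a - 1.17)/(0.69*a^2 + 1.17*a + 4.27)^2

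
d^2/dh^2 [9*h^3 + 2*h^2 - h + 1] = 54*h + 4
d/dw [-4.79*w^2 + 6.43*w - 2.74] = 6.43 - 9.58*w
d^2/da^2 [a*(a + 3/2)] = 2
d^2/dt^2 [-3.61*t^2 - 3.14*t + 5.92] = -7.22000000000000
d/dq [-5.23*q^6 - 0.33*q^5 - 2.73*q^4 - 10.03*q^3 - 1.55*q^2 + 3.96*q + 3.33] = -31.38*q^5 - 1.65*q^4 - 10.92*q^3 - 30.09*q^2 - 3.1*q + 3.96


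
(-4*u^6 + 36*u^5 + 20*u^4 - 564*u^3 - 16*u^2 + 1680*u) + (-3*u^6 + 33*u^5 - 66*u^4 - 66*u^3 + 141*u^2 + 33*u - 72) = -7*u^6 + 69*u^5 - 46*u^4 - 630*u^3 + 125*u^2 + 1713*u - 72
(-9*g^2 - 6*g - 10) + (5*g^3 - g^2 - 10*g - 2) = 5*g^3 - 10*g^2 - 16*g - 12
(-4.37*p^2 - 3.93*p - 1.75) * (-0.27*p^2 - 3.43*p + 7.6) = 1.1799*p^4 + 16.0502*p^3 - 19.2596*p^2 - 23.8655*p - 13.3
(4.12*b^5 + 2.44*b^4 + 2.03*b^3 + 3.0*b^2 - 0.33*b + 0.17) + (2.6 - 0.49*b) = 4.12*b^5 + 2.44*b^4 + 2.03*b^3 + 3.0*b^2 - 0.82*b + 2.77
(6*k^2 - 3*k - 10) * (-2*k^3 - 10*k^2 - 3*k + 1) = -12*k^5 - 54*k^4 + 32*k^3 + 115*k^2 + 27*k - 10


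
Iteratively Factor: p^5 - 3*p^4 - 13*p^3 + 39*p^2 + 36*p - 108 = (p - 3)*(p^4 - 13*p^2 + 36) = (p - 3)*(p - 2)*(p^3 + 2*p^2 - 9*p - 18) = (p - 3)*(p - 2)*(p + 3)*(p^2 - p - 6) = (p - 3)^2*(p - 2)*(p + 3)*(p + 2)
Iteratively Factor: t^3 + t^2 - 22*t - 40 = (t + 2)*(t^2 - t - 20) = (t - 5)*(t + 2)*(t + 4)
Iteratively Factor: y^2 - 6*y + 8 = (y - 4)*(y - 2)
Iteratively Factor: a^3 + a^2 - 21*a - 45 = (a + 3)*(a^2 - 2*a - 15) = (a + 3)^2*(a - 5)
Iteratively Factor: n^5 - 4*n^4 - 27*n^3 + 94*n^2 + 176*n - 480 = (n + 4)*(n^4 - 8*n^3 + 5*n^2 + 74*n - 120) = (n - 5)*(n + 4)*(n^3 - 3*n^2 - 10*n + 24) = (n - 5)*(n + 3)*(n + 4)*(n^2 - 6*n + 8) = (n - 5)*(n - 4)*(n + 3)*(n + 4)*(n - 2)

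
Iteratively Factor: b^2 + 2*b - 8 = (b - 2)*(b + 4)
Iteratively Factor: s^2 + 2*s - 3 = (s + 3)*(s - 1)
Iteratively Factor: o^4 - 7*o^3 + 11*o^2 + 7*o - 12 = (o + 1)*(o^3 - 8*o^2 + 19*o - 12) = (o - 3)*(o + 1)*(o^2 - 5*o + 4) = (o - 4)*(o - 3)*(o + 1)*(o - 1)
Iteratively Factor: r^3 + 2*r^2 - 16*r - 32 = (r + 4)*(r^2 - 2*r - 8) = (r - 4)*(r + 4)*(r + 2)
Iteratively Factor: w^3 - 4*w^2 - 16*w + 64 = (w - 4)*(w^2 - 16) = (w - 4)*(w + 4)*(w - 4)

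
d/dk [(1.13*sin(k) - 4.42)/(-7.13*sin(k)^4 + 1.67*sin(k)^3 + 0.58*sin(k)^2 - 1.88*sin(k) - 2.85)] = (24.1707*sin(k)^4 - 129.8326*sin(k)^3 + 21.4888*sin(k)^2 + 5.1272*sin(k) - 11.5301)*cos(k)/(50.8369*sin(k)^8 - 23.8142*sin(k)^7 - 5.4819*sin(k)^6 + 28.746*sin(k)^5 + 34.6982*sin(k)^4 - 11.6998*sin(k)^3 + 0.2284*sin(k)^2 + 10.716*sin(k) + 8.1225)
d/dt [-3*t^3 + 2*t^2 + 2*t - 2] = -9*t^2 + 4*t + 2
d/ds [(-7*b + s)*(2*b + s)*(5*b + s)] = -39*b^2 + 3*s^2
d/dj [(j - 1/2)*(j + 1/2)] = 2*j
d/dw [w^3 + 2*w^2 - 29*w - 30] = 3*w^2 + 4*w - 29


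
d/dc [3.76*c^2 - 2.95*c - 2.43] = 7.52*c - 2.95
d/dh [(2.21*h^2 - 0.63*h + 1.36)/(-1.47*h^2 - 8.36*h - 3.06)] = (-19.4017*h^2 - 9.5268*h + 13.2974)/(2.1609*h^4 + 24.5784*h^3 + 78.886*h^2 + 51.1632*h + 9.3636)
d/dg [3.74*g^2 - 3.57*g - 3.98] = 7.48*g - 3.57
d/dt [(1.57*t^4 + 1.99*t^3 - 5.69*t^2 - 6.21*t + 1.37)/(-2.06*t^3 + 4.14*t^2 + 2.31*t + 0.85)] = (-3.2342*t^6 + 12.9996*t^5 + 7.3973*t^4 - 11.0534*t^3 + 26.1066*t^2 - 21.0166*t - 8.4432)/(4.2436*t^6 - 17.0568*t^5 + 7.6224*t^4 + 15.6248*t^3 + 12.3741*t^2 + 3.927*t + 0.7225)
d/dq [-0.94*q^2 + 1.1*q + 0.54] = 1.1 - 1.88*q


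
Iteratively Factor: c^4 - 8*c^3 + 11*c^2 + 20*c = (c - 5)*(c^3 - 3*c^2 - 4*c) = (c - 5)*(c - 4)*(c^2 + c) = (c - 5)*(c - 4)*(c + 1)*(c)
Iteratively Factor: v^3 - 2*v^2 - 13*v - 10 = (v + 1)*(v^2 - 3*v - 10) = (v - 5)*(v + 1)*(v + 2)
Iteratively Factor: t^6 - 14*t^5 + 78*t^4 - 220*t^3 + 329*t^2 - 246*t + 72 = (t - 4)*(t^5 - 10*t^4 + 38*t^3 - 68*t^2 + 57*t - 18) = (t - 4)*(t - 3)*(t^4 - 7*t^3 + 17*t^2 - 17*t + 6) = (t - 4)*(t - 3)^2*(t^3 - 4*t^2 + 5*t - 2) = (t - 4)*(t - 3)^2*(t - 1)*(t^2 - 3*t + 2) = (t - 4)*(t - 3)^2*(t - 1)^2*(t - 2)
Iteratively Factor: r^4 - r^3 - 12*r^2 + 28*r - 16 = (r - 1)*(r^3 - 12*r + 16) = (r - 1)*(r + 4)*(r^2 - 4*r + 4) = (r - 2)*(r - 1)*(r + 4)*(r - 2)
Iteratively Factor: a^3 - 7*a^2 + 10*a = (a - 5)*(a^2 - 2*a) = (a - 5)*(a - 2)*(a)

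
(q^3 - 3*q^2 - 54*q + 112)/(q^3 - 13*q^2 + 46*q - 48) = (q + 7)/(q - 3)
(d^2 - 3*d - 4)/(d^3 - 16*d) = (d + 1)/(d*(d + 4))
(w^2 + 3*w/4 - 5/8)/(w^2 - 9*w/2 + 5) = (8*w^2 + 6*w - 5)/(4*(2*w^2 - 9*w + 10))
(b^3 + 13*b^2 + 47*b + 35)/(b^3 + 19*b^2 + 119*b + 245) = (b + 1)/(b + 7)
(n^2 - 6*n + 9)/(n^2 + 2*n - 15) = (n - 3)/(n + 5)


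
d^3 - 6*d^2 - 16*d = d*(d - 8)*(d + 2)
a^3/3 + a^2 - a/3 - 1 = (a/3 + 1)*(a - 1)*(a + 1)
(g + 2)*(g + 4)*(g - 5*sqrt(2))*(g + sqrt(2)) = g^4 - 4*sqrt(2)*g^3 + 6*g^3 - 24*sqrt(2)*g^2 - 2*g^2 - 60*g - 32*sqrt(2)*g - 80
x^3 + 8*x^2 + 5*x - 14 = (x - 1)*(x + 2)*(x + 7)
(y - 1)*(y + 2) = y^2 + y - 2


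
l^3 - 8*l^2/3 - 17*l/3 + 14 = (l - 3)*(l - 2)*(l + 7/3)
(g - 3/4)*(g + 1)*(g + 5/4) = g^3 + 3*g^2/2 - 7*g/16 - 15/16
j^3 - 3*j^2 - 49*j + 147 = (j - 7)*(j - 3)*(j + 7)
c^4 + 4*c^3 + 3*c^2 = c^2*(c + 1)*(c + 3)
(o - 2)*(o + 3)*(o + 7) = o^3 + 8*o^2 + o - 42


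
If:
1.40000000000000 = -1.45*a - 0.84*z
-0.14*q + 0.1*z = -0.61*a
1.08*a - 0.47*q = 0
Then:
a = 1.44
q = 3.31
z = -4.15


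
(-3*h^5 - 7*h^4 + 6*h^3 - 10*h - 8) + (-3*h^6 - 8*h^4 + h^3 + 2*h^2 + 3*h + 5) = -3*h^6 - 3*h^5 - 15*h^4 + 7*h^3 + 2*h^2 - 7*h - 3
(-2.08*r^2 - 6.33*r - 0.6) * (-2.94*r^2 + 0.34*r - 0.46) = 6.1152*r^4 + 17.903*r^3 + 0.5686*r^2 + 2.7078*r + 0.276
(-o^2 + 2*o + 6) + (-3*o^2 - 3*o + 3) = -4*o^2 - o + 9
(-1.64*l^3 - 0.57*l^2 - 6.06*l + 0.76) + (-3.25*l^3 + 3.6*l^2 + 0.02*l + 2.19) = -4.89*l^3 + 3.03*l^2 - 6.04*l + 2.95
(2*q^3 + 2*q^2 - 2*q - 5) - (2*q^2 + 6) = 2*q^3 - 2*q - 11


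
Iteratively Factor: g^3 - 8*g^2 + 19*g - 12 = (g - 4)*(g^2 - 4*g + 3) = (g - 4)*(g - 1)*(g - 3)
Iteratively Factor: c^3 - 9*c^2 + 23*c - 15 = (c - 5)*(c^2 - 4*c + 3) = (c - 5)*(c - 1)*(c - 3)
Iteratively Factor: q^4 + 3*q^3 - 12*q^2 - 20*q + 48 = (q + 3)*(q^3 - 12*q + 16) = (q - 2)*(q + 3)*(q^2 + 2*q - 8) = (q - 2)^2*(q + 3)*(q + 4)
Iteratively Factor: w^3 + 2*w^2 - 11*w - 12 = (w - 3)*(w^2 + 5*w + 4) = (w - 3)*(w + 1)*(w + 4)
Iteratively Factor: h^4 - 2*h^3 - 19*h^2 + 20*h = (h - 5)*(h^3 + 3*h^2 - 4*h) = h*(h - 5)*(h^2 + 3*h - 4) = h*(h - 5)*(h - 1)*(h + 4)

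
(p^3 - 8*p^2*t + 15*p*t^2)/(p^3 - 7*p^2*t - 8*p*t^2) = (-p^2 + 8*p*t - 15*t^2)/(-p^2 + 7*p*t + 8*t^2)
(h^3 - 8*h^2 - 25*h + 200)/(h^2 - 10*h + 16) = (h^2 - 25)/(h - 2)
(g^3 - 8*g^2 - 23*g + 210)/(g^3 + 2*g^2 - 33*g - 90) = (g - 7)/(g + 3)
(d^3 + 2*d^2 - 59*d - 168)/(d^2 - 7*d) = (d^3 + 2*d^2 - 59*d - 168)/(d*(d - 7))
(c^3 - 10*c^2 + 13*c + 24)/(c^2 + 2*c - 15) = (c^2 - 7*c - 8)/(c + 5)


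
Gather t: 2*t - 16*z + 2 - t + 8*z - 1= t - 8*z + 1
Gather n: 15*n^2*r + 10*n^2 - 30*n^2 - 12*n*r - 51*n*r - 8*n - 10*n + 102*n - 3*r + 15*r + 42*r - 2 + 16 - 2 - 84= n^2*(15*r - 20) + n*(84 - 63*r) + 54*r - 72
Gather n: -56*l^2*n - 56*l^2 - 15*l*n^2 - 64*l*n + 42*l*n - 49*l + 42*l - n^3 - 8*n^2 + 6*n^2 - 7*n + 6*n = -56*l^2 - 7*l - n^3 + n^2*(-15*l - 2) + n*(-56*l^2 - 22*l - 1)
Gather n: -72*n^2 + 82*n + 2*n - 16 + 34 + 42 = -72*n^2 + 84*n + 60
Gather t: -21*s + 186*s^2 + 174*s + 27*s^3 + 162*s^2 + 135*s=27*s^3 + 348*s^2 + 288*s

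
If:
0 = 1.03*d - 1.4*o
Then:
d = 1.35922330097087*o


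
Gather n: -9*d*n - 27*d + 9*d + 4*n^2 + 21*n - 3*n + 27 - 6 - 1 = -18*d + 4*n^2 + n*(18 - 9*d) + 20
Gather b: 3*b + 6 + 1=3*b + 7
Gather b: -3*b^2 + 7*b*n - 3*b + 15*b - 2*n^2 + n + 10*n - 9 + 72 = -3*b^2 + b*(7*n + 12) - 2*n^2 + 11*n + 63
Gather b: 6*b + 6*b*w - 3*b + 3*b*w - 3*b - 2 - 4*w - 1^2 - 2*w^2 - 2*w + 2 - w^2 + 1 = 9*b*w - 3*w^2 - 6*w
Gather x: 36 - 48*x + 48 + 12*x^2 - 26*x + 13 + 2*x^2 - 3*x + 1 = 14*x^2 - 77*x + 98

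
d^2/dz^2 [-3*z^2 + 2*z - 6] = -6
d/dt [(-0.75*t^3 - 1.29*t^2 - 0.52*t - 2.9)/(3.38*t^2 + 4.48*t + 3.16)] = (-2.535*t^4 - 6.72*t^3 - 11.1316*t^2 + 11.4512*t + 11.3488)/(11.4244*t^4 + 30.2848*t^3 + 41.432*t^2 + 28.3136*t + 9.9856)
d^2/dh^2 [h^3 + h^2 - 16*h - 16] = 6*h + 2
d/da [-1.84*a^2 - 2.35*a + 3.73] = -3.68*a - 2.35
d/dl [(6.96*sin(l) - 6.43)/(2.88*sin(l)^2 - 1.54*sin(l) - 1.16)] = (-20.0448*sin(l)^2 + 37.0368*sin(l) - 17.9758)*cos(l)/(8.2944*sin(l)^4 - 8.8704*sin(l)^3 - 4.31*sin(l)^2 + 3.5728*sin(l) + 1.3456)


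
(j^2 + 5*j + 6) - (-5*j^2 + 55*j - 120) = 6*j^2 - 50*j + 126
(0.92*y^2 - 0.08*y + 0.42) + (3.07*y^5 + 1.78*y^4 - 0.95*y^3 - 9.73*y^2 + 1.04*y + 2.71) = 3.07*y^5 + 1.78*y^4 - 0.95*y^3 - 8.81*y^2 + 0.96*y + 3.13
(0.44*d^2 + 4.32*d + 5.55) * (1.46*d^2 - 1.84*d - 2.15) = 0.6424*d^4 + 5.4976*d^3 - 0.791800000000001*d^2 - 19.5*d - 11.9325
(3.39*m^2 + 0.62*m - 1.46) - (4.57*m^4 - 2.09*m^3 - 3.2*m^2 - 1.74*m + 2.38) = -4.57*m^4 + 2.09*m^3 + 6.59*m^2 + 2.36*m - 3.84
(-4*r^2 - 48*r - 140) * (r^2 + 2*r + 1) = -4*r^4 - 56*r^3 - 240*r^2 - 328*r - 140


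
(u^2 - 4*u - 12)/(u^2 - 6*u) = (u + 2)/u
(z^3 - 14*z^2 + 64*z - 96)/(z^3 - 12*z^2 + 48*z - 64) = (z - 6)/(z - 4)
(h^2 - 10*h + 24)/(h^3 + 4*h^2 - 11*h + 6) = (h^2 - 10*h + 24)/(h^3 + 4*h^2 - 11*h + 6)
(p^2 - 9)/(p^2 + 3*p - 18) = (p + 3)/(p + 6)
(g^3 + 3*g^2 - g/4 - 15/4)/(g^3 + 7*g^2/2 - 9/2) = (g + 5/2)/(g + 3)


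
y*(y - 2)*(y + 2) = y^3 - 4*y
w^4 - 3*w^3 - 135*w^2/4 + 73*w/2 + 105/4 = (w - 7)*(w - 3/2)*(w + 1/2)*(w + 5)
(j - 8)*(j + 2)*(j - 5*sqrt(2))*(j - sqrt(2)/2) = j^4 - 11*sqrt(2)*j^3/2 - 6*j^3 - 11*j^2 + 33*sqrt(2)*j^2 - 30*j + 88*sqrt(2)*j - 80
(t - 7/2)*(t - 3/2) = t^2 - 5*t + 21/4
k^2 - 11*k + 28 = (k - 7)*(k - 4)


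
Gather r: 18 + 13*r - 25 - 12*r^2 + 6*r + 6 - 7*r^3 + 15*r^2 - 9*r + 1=-7*r^3 + 3*r^2 + 10*r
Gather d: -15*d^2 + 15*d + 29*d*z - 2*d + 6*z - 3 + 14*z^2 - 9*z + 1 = -15*d^2 + d*(29*z + 13) + 14*z^2 - 3*z - 2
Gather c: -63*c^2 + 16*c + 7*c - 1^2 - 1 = -63*c^2 + 23*c - 2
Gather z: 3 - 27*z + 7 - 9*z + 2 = 12 - 36*z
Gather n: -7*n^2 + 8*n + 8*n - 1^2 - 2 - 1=-7*n^2 + 16*n - 4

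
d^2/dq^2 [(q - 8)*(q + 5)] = 2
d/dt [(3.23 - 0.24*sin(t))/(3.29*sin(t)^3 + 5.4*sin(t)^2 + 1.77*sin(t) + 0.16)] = (1.5792*sin(t)^3 - 30.5841*sin(t)^2 - 34.884*sin(t) - 5.7555)*cos(t)/(10.8241*sin(t)^6 + 35.532*sin(t)^5 + 40.8066*sin(t)^4 + 20.1688*sin(t)^3 + 4.8609*sin(t)^2 + 0.5664*sin(t) + 0.0256)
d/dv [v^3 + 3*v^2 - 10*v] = 3*v^2 + 6*v - 10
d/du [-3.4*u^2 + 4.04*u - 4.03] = 4.04 - 6.8*u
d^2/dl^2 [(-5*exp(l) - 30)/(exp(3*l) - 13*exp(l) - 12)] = 5*(((exp(l) + 6)*(9*exp(2*l) - 13) + 2*(3*exp(2*l) - 13)*exp(l))*(-exp(3*l) + 13*exp(l) + 12) + 2*(exp(l) + 6)*(3*exp(2*l) - 13)^2*exp(l) + (-exp(3*l) + 13*exp(l) + 12)^2)*exp(l)/(-exp(3*l) + 13*exp(l) + 12)^3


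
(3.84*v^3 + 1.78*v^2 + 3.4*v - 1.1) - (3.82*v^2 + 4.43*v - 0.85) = 3.84*v^3 - 2.04*v^2 - 1.03*v - 0.25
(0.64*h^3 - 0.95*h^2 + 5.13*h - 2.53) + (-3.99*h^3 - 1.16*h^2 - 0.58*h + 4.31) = -3.35*h^3 - 2.11*h^2 + 4.55*h + 1.78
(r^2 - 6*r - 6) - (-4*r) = r^2 - 2*r - 6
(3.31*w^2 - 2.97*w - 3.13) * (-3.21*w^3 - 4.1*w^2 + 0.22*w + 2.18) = -10.6251*w^5 - 4.0373*w^4 + 22.9525*w^3 + 19.3954*w^2 - 7.1632*w - 6.8234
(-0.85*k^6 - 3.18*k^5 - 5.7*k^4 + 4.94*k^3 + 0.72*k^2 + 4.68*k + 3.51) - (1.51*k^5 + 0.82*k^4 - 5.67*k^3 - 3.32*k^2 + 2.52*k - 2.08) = -0.85*k^6 - 4.69*k^5 - 6.52*k^4 + 10.61*k^3 + 4.04*k^2 + 2.16*k + 5.59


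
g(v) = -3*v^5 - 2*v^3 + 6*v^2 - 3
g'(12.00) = -311760.00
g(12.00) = -749091.00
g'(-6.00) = -19728.00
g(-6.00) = 23973.00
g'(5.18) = -10898.50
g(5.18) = -11308.44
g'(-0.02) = -0.24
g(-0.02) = -3.00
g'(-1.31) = -70.19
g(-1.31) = 23.37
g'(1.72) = -128.39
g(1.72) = -40.59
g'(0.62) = 2.92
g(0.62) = -1.45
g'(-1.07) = -39.37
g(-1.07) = 10.53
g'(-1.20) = -54.14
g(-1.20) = 16.56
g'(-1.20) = -54.14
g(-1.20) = 16.56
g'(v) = -15*v^4 - 6*v^2 + 12*v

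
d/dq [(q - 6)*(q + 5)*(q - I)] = 3*q^2 - 2*q*(1 + I) - 30 + I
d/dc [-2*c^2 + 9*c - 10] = 9 - 4*c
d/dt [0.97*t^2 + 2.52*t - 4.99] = 1.94*t + 2.52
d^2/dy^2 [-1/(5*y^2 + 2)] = 10*(2 - 15*y^2)/(5*y^2 + 2)^3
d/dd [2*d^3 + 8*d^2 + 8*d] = 6*d^2 + 16*d + 8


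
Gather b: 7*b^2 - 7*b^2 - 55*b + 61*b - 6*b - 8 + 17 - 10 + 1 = 0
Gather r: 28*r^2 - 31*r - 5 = 28*r^2 - 31*r - 5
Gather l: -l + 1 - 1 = -l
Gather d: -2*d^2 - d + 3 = -2*d^2 - d + 3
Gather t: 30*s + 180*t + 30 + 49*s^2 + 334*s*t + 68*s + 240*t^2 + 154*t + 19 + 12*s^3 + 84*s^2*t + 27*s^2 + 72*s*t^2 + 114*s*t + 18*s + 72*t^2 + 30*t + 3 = 12*s^3 + 76*s^2 + 116*s + t^2*(72*s + 312) + t*(84*s^2 + 448*s + 364) + 52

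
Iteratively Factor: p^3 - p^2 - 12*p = (p + 3)*(p^2 - 4*p) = (p - 4)*(p + 3)*(p)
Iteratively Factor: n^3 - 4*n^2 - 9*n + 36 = (n - 3)*(n^2 - n - 12) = (n - 3)*(n + 3)*(n - 4)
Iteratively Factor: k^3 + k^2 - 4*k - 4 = (k - 2)*(k^2 + 3*k + 2) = (k - 2)*(k + 1)*(k + 2)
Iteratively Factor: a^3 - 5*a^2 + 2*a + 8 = (a - 4)*(a^2 - a - 2) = (a - 4)*(a - 2)*(a + 1)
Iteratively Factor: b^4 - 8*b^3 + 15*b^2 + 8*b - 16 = (b + 1)*(b^3 - 9*b^2 + 24*b - 16) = (b - 4)*(b + 1)*(b^2 - 5*b + 4) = (b - 4)^2*(b + 1)*(b - 1)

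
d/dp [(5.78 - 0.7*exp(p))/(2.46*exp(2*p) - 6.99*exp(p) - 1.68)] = (1.722*exp(2*p) - 28.4376*exp(p) + 41.5782)*exp(p)/(6.0516*exp(4*p) - 34.3908*exp(3*p) + 40.5945*exp(2*p) + 23.4864*exp(p) + 2.8224)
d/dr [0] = 0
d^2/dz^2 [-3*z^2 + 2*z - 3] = -6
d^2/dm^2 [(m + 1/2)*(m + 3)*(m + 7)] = 6*m + 21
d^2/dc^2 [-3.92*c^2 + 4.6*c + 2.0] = -7.84000000000000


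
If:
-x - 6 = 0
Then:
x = -6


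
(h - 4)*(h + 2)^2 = h^3 - 12*h - 16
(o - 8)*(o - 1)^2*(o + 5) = o^4 - 5*o^3 - 33*o^2 + 77*o - 40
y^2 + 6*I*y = y*(y + 6*I)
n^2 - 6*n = n*(n - 6)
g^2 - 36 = (g - 6)*(g + 6)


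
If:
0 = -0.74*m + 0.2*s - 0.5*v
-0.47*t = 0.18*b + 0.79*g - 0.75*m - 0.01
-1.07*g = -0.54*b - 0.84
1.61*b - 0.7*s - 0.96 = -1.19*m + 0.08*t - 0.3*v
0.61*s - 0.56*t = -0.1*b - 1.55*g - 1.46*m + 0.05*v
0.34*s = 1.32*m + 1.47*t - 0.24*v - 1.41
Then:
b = -0.46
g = 0.55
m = 0.35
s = -2.45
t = -0.17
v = -1.50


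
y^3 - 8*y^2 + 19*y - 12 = (y - 4)*(y - 3)*(y - 1)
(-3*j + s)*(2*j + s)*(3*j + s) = -18*j^3 - 9*j^2*s + 2*j*s^2 + s^3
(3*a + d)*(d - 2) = 3*a*d - 6*a + d^2 - 2*d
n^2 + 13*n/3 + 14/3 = (n + 2)*(n + 7/3)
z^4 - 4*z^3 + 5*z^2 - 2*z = z*(z - 2)*(z - 1)^2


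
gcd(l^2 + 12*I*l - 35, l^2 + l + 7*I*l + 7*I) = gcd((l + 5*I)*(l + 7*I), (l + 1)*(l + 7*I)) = l + 7*I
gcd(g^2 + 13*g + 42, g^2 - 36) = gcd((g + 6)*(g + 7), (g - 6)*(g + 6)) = g + 6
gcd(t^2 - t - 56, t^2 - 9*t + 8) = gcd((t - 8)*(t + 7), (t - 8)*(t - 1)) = t - 8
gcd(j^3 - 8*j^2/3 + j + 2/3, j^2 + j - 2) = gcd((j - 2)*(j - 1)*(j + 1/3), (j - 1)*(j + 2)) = j - 1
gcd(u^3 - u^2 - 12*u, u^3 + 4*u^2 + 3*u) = u^2 + 3*u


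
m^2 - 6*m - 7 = (m - 7)*(m + 1)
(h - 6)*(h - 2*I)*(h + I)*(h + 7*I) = h^4 - 6*h^3 + 6*I*h^3 + 9*h^2 - 36*I*h^2 - 54*h + 14*I*h - 84*I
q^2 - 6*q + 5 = (q - 5)*(q - 1)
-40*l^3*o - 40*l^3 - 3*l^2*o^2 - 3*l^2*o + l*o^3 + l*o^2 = (-8*l + o)*(5*l + o)*(l*o + l)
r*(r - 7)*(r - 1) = r^3 - 8*r^2 + 7*r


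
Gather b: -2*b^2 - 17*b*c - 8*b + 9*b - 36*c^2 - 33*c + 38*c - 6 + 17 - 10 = -2*b^2 + b*(1 - 17*c) - 36*c^2 + 5*c + 1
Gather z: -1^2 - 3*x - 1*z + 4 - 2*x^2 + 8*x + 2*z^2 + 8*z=-2*x^2 + 5*x + 2*z^2 + 7*z + 3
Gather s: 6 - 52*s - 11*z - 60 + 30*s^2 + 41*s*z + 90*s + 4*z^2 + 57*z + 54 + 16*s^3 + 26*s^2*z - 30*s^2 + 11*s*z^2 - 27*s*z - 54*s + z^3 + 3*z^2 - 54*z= 16*s^3 + 26*s^2*z + s*(11*z^2 + 14*z - 16) + z^3 + 7*z^2 - 8*z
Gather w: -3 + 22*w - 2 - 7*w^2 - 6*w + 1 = -7*w^2 + 16*w - 4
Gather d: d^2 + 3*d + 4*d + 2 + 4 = d^2 + 7*d + 6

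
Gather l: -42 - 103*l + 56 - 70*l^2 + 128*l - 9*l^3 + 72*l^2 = -9*l^3 + 2*l^2 + 25*l + 14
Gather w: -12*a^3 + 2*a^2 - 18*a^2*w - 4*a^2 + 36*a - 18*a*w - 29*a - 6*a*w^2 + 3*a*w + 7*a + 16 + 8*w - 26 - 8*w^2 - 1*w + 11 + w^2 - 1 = -12*a^3 - 2*a^2 + 14*a + w^2*(-6*a - 7) + w*(-18*a^2 - 15*a + 7)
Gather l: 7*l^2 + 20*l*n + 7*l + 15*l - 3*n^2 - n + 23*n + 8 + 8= 7*l^2 + l*(20*n + 22) - 3*n^2 + 22*n + 16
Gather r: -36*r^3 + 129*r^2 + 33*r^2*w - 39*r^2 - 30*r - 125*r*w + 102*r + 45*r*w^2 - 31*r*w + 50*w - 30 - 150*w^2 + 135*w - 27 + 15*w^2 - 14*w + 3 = -36*r^3 + r^2*(33*w + 90) + r*(45*w^2 - 156*w + 72) - 135*w^2 + 171*w - 54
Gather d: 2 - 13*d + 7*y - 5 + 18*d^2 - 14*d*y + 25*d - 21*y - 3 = 18*d^2 + d*(12 - 14*y) - 14*y - 6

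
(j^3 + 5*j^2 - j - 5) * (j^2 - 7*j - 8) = j^5 - 2*j^4 - 44*j^3 - 38*j^2 + 43*j + 40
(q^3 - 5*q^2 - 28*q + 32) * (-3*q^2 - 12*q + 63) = -3*q^5 + 3*q^4 + 207*q^3 - 75*q^2 - 2148*q + 2016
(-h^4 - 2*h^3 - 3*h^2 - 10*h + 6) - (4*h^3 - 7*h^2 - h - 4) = -h^4 - 6*h^3 + 4*h^2 - 9*h + 10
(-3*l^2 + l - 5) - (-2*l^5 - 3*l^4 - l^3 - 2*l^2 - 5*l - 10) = 2*l^5 + 3*l^4 + l^3 - l^2 + 6*l + 5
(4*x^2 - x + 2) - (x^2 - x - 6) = 3*x^2 + 8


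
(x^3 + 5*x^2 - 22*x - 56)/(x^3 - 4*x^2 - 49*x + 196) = (x + 2)/(x - 7)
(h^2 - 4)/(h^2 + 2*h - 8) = (h + 2)/(h + 4)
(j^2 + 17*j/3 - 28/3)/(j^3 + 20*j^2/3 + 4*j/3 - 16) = (j + 7)/(j^2 + 8*j + 12)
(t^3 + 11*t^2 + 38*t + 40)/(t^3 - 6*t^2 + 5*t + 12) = (t^3 + 11*t^2 + 38*t + 40)/(t^3 - 6*t^2 + 5*t + 12)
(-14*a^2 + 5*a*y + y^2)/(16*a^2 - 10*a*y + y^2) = (7*a + y)/(-8*a + y)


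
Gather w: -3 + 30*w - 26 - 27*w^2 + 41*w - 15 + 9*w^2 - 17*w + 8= -18*w^2 + 54*w - 36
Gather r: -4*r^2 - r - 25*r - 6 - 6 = -4*r^2 - 26*r - 12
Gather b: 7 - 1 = 6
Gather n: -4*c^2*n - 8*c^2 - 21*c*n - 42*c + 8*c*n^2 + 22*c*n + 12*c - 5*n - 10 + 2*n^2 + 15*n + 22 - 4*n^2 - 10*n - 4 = -8*c^2 - 30*c + n^2*(8*c - 2) + n*(-4*c^2 + c) + 8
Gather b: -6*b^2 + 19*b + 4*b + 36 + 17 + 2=-6*b^2 + 23*b + 55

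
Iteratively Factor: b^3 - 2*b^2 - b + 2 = (b + 1)*(b^2 - 3*b + 2) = (b - 2)*(b + 1)*(b - 1)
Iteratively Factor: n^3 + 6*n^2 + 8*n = (n)*(n^2 + 6*n + 8) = n*(n + 4)*(n + 2)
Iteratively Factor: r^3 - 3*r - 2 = (r - 2)*(r^2 + 2*r + 1) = (r - 2)*(r + 1)*(r + 1)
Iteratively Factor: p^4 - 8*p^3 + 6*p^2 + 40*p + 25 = (p + 1)*(p^3 - 9*p^2 + 15*p + 25) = (p - 5)*(p + 1)*(p^2 - 4*p - 5) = (p - 5)^2*(p + 1)*(p + 1)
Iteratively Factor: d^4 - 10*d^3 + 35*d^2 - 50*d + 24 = (d - 2)*(d^3 - 8*d^2 + 19*d - 12) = (d - 3)*(d - 2)*(d^2 - 5*d + 4) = (d - 3)*(d - 2)*(d - 1)*(d - 4)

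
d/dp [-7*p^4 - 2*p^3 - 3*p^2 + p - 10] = -28*p^3 - 6*p^2 - 6*p + 1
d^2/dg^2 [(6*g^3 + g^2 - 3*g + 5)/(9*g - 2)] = 2*(486*g^3 - 324*g^2 + 72*g + 355)/(729*g^3 - 486*g^2 + 108*g - 8)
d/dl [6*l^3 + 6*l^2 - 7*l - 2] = 18*l^2 + 12*l - 7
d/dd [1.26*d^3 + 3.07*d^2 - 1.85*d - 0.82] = 3.78*d^2 + 6.14*d - 1.85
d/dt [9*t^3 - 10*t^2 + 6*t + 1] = 27*t^2 - 20*t + 6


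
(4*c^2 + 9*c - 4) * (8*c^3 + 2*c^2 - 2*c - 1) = 32*c^5 + 80*c^4 - 22*c^3 - 30*c^2 - c + 4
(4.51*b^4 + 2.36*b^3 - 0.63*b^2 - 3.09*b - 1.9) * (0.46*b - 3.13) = 2.0746*b^5 - 13.0307*b^4 - 7.6766*b^3 + 0.5505*b^2 + 8.7977*b + 5.947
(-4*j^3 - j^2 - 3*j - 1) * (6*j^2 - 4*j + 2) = -24*j^5 + 10*j^4 - 22*j^3 + 4*j^2 - 2*j - 2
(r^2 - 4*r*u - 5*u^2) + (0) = r^2 - 4*r*u - 5*u^2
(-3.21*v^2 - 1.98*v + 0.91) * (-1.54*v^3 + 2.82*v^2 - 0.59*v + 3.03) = 4.9434*v^5 - 6.003*v^4 - 5.0911*v^3 - 5.9919*v^2 - 6.5363*v + 2.7573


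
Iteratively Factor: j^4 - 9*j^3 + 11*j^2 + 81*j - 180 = (j - 3)*(j^3 - 6*j^2 - 7*j + 60) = (j - 4)*(j - 3)*(j^2 - 2*j - 15) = (j - 5)*(j - 4)*(j - 3)*(j + 3)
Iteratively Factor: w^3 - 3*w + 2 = (w + 2)*(w^2 - 2*w + 1) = (w - 1)*(w + 2)*(w - 1)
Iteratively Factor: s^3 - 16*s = (s - 4)*(s^2 + 4*s) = (s - 4)*(s + 4)*(s)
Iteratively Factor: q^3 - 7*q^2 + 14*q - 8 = (q - 4)*(q^2 - 3*q + 2) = (q - 4)*(q - 1)*(q - 2)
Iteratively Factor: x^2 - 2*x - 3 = (x - 3)*(x + 1)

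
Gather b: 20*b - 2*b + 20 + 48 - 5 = 18*b + 63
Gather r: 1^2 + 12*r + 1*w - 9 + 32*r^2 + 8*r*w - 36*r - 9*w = 32*r^2 + r*(8*w - 24) - 8*w - 8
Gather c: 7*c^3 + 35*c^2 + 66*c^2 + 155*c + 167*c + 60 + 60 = 7*c^3 + 101*c^2 + 322*c + 120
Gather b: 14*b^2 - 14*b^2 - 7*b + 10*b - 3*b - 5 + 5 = 0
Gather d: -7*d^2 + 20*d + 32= -7*d^2 + 20*d + 32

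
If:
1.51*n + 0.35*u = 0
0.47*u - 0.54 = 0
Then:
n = -0.27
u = 1.15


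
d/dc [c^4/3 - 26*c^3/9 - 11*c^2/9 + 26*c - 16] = 4*c^3/3 - 26*c^2/3 - 22*c/9 + 26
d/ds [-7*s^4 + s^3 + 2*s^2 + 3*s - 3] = -28*s^3 + 3*s^2 + 4*s + 3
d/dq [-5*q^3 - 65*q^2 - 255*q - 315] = -15*q^2 - 130*q - 255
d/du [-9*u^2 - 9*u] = -18*u - 9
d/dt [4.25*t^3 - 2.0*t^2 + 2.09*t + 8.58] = 12.75*t^2 - 4.0*t + 2.09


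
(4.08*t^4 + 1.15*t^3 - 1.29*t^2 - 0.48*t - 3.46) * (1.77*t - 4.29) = 7.2216*t^5 - 15.4677*t^4 - 7.2168*t^3 + 4.6845*t^2 - 4.065*t + 14.8434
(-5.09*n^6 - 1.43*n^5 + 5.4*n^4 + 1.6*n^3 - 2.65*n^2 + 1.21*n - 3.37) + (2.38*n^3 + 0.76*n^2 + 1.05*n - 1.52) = -5.09*n^6 - 1.43*n^5 + 5.4*n^4 + 3.98*n^3 - 1.89*n^2 + 2.26*n - 4.89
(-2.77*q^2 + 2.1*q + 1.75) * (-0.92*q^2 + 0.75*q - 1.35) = 2.5484*q^4 - 4.0095*q^3 + 3.7045*q^2 - 1.5225*q - 2.3625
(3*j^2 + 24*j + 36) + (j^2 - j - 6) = 4*j^2 + 23*j + 30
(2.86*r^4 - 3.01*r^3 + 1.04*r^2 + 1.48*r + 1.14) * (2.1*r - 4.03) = 6.006*r^5 - 17.8468*r^4 + 14.3143*r^3 - 1.0832*r^2 - 3.5704*r - 4.5942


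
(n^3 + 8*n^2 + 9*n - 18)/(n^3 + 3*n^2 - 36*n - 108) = (n - 1)/(n - 6)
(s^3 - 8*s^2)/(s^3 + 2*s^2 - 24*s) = s*(s - 8)/(s^2 + 2*s - 24)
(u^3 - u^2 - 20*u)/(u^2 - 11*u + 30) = u*(u + 4)/(u - 6)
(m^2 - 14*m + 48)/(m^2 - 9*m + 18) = (m - 8)/(m - 3)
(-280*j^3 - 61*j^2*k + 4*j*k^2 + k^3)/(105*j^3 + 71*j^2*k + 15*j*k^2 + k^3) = (-8*j + k)/(3*j + k)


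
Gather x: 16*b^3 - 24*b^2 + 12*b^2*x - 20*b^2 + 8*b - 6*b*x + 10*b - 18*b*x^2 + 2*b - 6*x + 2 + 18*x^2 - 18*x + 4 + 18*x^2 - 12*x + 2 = 16*b^3 - 44*b^2 + 20*b + x^2*(36 - 18*b) + x*(12*b^2 - 6*b - 36) + 8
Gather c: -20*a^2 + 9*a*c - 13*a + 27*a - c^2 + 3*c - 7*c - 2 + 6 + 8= -20*a^2 + 14*a - c^2 + c*(9*a - 4) + 12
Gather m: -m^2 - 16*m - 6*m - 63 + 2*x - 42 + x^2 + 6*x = -m^2 - 22*m + x^2 + 8*x - 105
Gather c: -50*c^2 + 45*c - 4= -50*c^2 + 45*c - 4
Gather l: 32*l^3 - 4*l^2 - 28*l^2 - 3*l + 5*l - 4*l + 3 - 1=32*l^3 - 32*l^2 - 2*l + 2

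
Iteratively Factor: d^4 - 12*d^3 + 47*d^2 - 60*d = (d - 4)*(d^3 - 8*d^2 + 15*d) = (d - 5)*(d - 4)*(d^2 - 3*d) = (d - 5)*(d - 4)*(d - 3)*(d)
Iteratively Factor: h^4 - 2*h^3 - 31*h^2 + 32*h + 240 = (h + 3)*(h^3 - 5*h^2 - 16*h + 80) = (h + 3)*(h + 4)*(h^2 - 9*h + 20) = (h - 5)*(h + 3)*(h + 4)*(h - 4)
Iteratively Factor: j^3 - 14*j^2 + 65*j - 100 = (j - 5)*(j^2 - 9*j + 20) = (j - 5)*(j - 4)*(j - 5)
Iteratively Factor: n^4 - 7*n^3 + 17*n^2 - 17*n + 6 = (n - 3)*(n^3 - 4*n^2 + 5*n - 2) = (n - 3)*(n - 1)*(n^2 - 3*n + 2) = (n - 3)*(n - 1)^2*(n - 2)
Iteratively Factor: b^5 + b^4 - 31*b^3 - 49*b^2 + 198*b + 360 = (b - 5)*(b^4 + 6*b^3 - b^2 - 54*b - 72) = (b - 5)*(b - 3)*(b^3 + 9*b^2 + 26*b + 24) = (b - 5)*(b - 3)*(b + 2)*(b^2 + 7*b + 12) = (b - 5)*(b - 3)*(b + 2)*(b + 4)*(b + 3)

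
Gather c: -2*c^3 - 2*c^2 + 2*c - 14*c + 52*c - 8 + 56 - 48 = -2*c^3 - 2*c^2 + 40*c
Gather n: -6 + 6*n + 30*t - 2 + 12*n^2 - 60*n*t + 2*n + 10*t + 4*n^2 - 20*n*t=16*n^2 + n*(8 - 80*t) + 40*t - 8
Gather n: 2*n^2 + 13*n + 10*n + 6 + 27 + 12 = 2*n^2 + 23*n + 45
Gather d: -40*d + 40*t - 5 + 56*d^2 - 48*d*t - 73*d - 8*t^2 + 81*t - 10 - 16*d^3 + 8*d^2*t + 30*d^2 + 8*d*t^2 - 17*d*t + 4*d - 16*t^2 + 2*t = -16*d^3 + d^2*(8*t + 86) + d*(8*t^2 - 65*t - 109) - 24*t^2 + 123*t - 15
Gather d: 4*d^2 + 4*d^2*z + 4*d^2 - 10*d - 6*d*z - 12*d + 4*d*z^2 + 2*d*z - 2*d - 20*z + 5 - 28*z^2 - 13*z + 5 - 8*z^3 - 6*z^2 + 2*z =d^2*(4*z + 8) + d*(4*z^2 - 4*z - 24) - 8*z^3 - 34*z^2 - 31*z + 10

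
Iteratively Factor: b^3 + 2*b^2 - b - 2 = (b + 1)*(b^2 + b - 2) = (b - 1)*(b + 1)*(b + 2)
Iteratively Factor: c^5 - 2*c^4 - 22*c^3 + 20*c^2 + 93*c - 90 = (c - 1)*(c^4 - c^3 - 23*c^2 - 3*c + 90) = (c - 1)*(c + 3)*(c^3 - 4*c^2 - 11*c + 30) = (c - 5)*(c - 1)*(c + 3)*(c^2 + c - 6) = (c - 5)*(c - 2)*(c - 1)*(c + 3)*(c + 3)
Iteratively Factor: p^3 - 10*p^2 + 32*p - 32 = (p - 4)*(p^2 - 6*p + 8) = (p - 4)*(p - 2)*(p - 4)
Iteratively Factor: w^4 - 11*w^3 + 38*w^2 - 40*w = (w - 4)*(w^3 - 7*w^2 + 10*w) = (w - 5)*(w - 4)*(w^2 - 2*w) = (w - 5)*(w - 4)*(w - 2)*(w)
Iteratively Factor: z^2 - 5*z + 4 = (z - 1)*(z - 4)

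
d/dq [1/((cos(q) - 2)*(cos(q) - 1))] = (2*cos(q) - 3)*sin(q)/((cos(q) - 2)^2*(cos(q) - 1)^2)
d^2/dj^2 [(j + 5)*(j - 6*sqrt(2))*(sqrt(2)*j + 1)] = 6*sqrt(2)*j - 22 + 10*sqrt(2)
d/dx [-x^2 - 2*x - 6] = -2*x - 2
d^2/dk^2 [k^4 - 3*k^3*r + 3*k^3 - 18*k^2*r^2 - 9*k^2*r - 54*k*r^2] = 12*k^2 - 18*k*r + 18*k - 36*r^2 - 18*r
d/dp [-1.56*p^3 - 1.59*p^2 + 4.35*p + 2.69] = -4.68*p^2 - 3.18*p + 4.35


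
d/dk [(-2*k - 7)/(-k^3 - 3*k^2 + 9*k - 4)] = (-4*k^3 - 27*k^2 - 42*k + 71)/(k^6 + 6*k^5 - 9*k^4 - 46*k^3 + 105*k^2 - 72*k + 16)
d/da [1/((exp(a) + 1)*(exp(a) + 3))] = 2*(-exp(a) - 2)*exp(a)/(exp(4*a) + 8*exp(3*a) + 22*exp(2*a) + 24*exp(a) + 9)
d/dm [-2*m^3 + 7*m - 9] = 7 - 6*m^2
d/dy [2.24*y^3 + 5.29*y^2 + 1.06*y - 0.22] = 6.72*y^2 + 10.58*y + 1.06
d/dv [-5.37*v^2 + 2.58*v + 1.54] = 2.58 - 10.74*v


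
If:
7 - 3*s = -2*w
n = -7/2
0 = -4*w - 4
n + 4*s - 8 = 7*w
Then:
No Solution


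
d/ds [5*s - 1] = 5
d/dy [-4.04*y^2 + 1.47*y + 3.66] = 1.47 - 8.08*y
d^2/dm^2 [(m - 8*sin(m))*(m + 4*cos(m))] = 8*m*sin(m) - 4*m*cos(m) - 8*sin(m) + 64*sin(2*m) - 16*cos(m) + 2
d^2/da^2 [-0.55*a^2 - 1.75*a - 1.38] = -1.10000000000000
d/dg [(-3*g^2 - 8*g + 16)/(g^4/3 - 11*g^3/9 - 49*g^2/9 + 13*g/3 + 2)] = 9*(18*g^5 + 39*g^4 - 368*g^3 + 19*g^2 + 1460*g - 768)/(9*g^8 - 66*g^7 - 173*g^6 + 1312*g^5 + 1651*g^4 - 4218*g^3 - 243*g^2 + 1404*g + 324)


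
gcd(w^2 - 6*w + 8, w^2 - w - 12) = w - 4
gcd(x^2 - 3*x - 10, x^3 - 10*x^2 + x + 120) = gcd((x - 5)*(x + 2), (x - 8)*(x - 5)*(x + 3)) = x - 5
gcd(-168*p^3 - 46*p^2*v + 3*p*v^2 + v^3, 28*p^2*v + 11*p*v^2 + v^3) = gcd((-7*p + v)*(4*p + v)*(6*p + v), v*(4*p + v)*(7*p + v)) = 4*p + v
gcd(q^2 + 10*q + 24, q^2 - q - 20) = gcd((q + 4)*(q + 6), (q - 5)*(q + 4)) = q + 4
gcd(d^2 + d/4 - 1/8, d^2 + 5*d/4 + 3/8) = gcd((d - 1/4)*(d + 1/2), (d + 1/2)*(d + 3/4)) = d + 1/2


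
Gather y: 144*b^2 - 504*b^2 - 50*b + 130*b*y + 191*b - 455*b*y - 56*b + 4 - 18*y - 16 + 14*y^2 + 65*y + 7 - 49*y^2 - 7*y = -360*b^2 + 85*b - 35*y^2 + y*(40 - 325*b) - 5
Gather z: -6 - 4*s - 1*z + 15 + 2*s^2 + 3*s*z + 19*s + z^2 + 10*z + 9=2*s^2 + 15*s + z^2 + z*(3*s + 9) + 18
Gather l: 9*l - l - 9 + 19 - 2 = 8*l + 8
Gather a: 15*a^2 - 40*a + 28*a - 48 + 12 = 15*a^2 - 12*a - 36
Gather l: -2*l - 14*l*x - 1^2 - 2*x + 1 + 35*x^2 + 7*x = l*(-14*x - 2) + 35*x^2 + 5*x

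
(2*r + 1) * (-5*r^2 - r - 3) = -10*r^3 - 7*r^2 - 7*r - 3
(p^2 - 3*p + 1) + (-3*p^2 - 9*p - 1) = -2*p^2 - 12*p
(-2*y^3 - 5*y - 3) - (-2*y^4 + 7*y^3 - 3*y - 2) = 2*y^4 - 9*y^3 - 2*y - 1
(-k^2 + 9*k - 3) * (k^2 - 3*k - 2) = -k^4 + 12*k^3 - 28*k^2 - 9*k + 6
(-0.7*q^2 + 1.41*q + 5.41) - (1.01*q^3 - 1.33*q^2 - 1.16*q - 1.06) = -1.01*q^3 + 0.63*q^2 + 2.57*q + 6.47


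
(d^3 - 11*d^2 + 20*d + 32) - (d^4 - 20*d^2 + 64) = -d^4 + d^3 + 9*d^2 + 20*d - 32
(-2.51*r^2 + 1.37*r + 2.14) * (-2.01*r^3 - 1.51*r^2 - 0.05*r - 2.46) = 5.0451*r^5 + 1.0364*r^4 - 6.2446*r^3 + 2.8747*r^2 - 3.4772*r - 5.2644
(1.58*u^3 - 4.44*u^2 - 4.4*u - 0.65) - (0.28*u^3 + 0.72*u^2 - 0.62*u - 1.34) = 1.3*u^3 - 5.16*u^2 - 3.78*u + 0.69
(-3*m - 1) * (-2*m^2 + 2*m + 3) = 6*m^3 - 4*m^2 - 11*m - 3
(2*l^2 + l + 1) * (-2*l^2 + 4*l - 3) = -4*l^4 + 6*l^3 - 4*l^2 + l - 3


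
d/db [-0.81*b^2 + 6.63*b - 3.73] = 6.63 - 1.62*b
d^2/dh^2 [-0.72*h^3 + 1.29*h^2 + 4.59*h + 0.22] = 2.58 - 4.32*h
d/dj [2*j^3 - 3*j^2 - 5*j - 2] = 6*j^2 - 6*j - 5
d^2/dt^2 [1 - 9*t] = 0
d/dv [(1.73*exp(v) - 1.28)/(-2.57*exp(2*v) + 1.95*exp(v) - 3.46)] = (4.4461*exp(2*v) - 6.5792*exp(v) - 3.4898)*exp(v)/(6.6049*exp(4*v) - 10.023*exp(3*v) + 21.5869*exp(2*v) - 13.494*exp(v) + 11.9716)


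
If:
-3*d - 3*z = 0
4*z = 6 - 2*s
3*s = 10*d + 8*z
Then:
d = -9/4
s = -3/2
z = 9/4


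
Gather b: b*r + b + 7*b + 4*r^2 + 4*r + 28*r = b*(r + 8) + 4*r^2 + 32*r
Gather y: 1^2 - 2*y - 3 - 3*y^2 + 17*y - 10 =-3*y^2 + 15*y - 12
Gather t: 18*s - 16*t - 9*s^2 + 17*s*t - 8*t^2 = -9*s^2 + 18*s - 8*t^2 + t*(17*s - 16)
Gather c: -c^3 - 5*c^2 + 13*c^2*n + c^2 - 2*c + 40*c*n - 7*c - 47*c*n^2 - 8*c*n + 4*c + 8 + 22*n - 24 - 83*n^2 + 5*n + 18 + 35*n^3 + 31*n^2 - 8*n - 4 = -c^3 + c^2*(13*n - 4) + c*(-47*n^2 + 32*n - 5) + 35*n^3 - 52*n^2 + 19*n - 2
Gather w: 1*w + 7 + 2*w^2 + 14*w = 2*w^2 + 15*w + 7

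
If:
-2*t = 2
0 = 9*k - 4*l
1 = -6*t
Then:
No Solution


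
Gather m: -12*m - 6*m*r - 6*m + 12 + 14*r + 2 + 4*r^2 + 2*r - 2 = m*(-6*r - 18) + 4*r^2 + 16*r + 12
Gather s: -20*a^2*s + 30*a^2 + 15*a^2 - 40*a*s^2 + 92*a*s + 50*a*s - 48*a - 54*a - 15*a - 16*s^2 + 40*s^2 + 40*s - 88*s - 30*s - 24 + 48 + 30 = 45*a^2 - 117*a + s^2*(24 - 40*a) + s*(-20*a^2 + 142*a - 78) + 54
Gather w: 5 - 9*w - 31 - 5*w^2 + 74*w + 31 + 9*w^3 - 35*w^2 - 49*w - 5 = 9*w^3 - 40*w^2 + 16*w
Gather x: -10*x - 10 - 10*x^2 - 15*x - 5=-10*x^2 - 25*x - 15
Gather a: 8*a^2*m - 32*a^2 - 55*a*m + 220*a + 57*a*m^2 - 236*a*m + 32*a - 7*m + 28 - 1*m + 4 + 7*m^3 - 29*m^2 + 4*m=a^2*(8*m - 32) + a*(57*m^2 - 291*m + 252) + 7*m^3 - 29*m^2 - 4*m + 32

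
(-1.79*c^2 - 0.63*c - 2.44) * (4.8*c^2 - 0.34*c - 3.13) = -8.592*c^4 - 2.4154*c^3 - 5.8951*c^2 + 2.8015*c + 7.6372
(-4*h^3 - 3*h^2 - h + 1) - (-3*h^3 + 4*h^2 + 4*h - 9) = -h^3 - 7*h^2 - 5*h + 10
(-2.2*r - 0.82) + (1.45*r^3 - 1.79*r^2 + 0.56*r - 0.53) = 1.45*r^3 - 1.79*r^2 - 1.64*r - 1.35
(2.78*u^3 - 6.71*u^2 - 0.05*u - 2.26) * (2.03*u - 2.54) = 5.6434*u^4 - 20.6825*u^3 + 16.9419*u^2 - 4.4608*u + 5.7404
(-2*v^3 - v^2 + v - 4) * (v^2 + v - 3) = -2*v^5 - 3*v^4 + 6*v^3 - 7*v + 12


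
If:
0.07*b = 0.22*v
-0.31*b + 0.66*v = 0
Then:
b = 0.00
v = 0.00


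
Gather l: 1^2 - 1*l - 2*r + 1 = -l - 2*r + 2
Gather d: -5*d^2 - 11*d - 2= -5*d^2 - 11*d - 2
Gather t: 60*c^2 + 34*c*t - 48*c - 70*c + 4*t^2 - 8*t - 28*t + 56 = 60*c^2 - 118*c + 4*t^2 + t*(34*c - 36) + 56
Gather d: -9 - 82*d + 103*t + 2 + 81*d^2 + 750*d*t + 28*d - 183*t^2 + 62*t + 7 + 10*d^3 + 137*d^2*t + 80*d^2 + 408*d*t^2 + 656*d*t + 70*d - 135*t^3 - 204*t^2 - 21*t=10*d^3 + d^2*(137*t + 161) + d*(408*t^2 + 1406*t + 16) - 135*t^3 - 387*t^2 + 144*t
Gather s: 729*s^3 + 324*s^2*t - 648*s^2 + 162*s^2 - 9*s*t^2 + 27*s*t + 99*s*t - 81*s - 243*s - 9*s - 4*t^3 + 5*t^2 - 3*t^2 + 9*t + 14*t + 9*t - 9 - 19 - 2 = 729*s^3 + s^2*(324*t - 486) + s*(-9*t^2 + 126*t - 333) - 4*t^3 + 2*t^2 + 32*t - 30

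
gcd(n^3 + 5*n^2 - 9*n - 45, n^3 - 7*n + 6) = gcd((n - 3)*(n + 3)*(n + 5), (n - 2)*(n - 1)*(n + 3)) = n + 3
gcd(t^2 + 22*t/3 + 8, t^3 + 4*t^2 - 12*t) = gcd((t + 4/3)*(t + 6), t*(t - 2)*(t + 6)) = t + 6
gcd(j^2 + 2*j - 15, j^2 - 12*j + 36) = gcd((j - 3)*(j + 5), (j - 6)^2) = 1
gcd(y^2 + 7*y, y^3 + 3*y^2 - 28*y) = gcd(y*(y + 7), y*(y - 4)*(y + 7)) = y^2 + 7*y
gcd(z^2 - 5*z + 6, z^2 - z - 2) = z - 2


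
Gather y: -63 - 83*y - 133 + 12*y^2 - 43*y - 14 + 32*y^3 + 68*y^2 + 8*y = 32*y^3 + 80*y^2 - 118*y - 210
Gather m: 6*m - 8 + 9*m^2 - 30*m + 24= 9*m^2 - 24*m + 16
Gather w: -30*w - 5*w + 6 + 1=7 - 35*w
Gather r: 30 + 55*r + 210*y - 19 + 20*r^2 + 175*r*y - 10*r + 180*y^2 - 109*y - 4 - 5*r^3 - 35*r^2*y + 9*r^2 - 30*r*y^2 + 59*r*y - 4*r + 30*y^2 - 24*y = -5*r^3 + r^2*(29 - 35*y) + r*(-30*y^2 + 234*y + 41) + 210*y^2 + 77*y + 7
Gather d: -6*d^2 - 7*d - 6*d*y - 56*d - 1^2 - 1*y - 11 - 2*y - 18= -6*d^2 + d*(-6*y - 63) - 3*y - 30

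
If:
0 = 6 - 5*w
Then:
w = 6/5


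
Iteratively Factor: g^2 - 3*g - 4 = (g - 4)*(g + 1)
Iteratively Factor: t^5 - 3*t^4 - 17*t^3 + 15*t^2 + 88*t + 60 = (t - 3)*(t^4 - 17*t^2 - 36*t - 20) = (t - 3)*(t + 2)*(t^3 - 2*t^2 - 13*t - 10) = (t - 3)*(t + 2)^2*(t^2 - 4*t - 5) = (t - 5)*(t - 3)*(t + 2)^2*(t + 1)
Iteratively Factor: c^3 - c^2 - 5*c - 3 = (c + 1)*(c^2 - 2*c - 3) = (c - 3)*(c + 1)*(c + 1)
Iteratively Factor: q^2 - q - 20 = (q + 4)*(q - 5)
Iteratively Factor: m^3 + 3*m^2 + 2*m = (m)*(m^2 + 3*m + 2) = m*(m + 1)*(m + 2)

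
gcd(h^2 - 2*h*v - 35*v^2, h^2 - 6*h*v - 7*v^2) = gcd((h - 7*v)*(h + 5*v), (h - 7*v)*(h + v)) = -h + 7*v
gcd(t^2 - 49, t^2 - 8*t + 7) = t - 7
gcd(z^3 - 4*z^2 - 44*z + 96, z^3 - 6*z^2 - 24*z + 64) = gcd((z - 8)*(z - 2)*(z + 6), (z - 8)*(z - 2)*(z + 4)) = z^2 - 10*z + 16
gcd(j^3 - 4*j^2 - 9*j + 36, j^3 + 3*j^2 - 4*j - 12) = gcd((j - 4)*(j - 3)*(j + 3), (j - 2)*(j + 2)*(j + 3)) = j + 3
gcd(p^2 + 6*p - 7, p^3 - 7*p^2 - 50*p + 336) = p + 7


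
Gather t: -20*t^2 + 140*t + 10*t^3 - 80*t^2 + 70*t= 10*t^3 - 100*t^2 + 210*t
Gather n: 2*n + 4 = 2*n + 4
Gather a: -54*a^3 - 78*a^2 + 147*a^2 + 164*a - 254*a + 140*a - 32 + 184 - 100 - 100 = -54*a^3 + 69*a^2 + 50*a - 48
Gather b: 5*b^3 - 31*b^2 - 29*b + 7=5*b^3 - 31*b^2 - 29*b + 7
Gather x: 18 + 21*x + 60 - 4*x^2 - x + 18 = -4*x^2 + 20*x + 96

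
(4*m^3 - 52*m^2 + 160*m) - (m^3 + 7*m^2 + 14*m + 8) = 3*m^3 - 59*m^2 + 146*m - 8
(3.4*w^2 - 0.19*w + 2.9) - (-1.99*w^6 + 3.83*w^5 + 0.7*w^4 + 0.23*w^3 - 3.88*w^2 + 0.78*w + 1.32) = 1.99*w^6 - 3.83*w^5 - 0.7*w^4 - 0.23*w^3 + 7.28*w^2 - 0.97*w + 1.58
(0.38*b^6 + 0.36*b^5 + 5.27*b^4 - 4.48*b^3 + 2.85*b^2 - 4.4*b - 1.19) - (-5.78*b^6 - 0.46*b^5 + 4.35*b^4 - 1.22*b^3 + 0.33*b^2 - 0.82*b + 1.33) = 6.16*b^6 + 0.82*b^5 + 0.92*b^4 - 3.26*b^3 + 2.52*b^2 - 3.58*b - 2.52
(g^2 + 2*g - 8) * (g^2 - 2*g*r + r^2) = g^4 - 2*g^3*r + 2*g^3 + g^2*r^2 - 4*g^2*r - 8*g^2 + 2*g*r^2 + 16*g*r - 8*r^2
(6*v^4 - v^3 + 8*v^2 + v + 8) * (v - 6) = 6*v^5 - 37*v^4 + 14*v^3 - 47*v^2 + 2*v - 48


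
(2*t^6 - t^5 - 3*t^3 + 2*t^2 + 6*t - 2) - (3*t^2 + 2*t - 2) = 2*t^6 - t^5 - 3*t^3 - t^2 + 4*t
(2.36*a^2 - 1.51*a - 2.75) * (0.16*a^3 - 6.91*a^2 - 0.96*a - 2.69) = 0.3776*a^5 - 16.5492*a^4 + 7.7285*a^3 + 14.1037*a^2 + 6.7019*a + 7.3975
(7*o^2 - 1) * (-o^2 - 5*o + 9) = -7*o^4 - 35*o^3 + 64*o^2 + 5*o - 9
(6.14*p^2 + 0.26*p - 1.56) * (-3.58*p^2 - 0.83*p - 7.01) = -21.9812*p^4 - 6.027*p^3 - 37.6724*p^2 - 0.5278*p + 10.9356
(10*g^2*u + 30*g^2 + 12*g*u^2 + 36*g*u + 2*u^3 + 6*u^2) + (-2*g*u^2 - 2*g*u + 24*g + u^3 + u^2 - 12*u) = 10*g^2*u + 30*g^2 + 10*g*u^2 + 34*g*u + 24*g + 3*u^3 + 7*u^2 - 12*u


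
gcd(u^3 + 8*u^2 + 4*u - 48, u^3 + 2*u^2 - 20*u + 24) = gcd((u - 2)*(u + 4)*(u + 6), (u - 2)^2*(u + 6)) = u^2 + 4*u - 12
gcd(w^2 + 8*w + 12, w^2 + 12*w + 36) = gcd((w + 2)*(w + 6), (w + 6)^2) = w + 6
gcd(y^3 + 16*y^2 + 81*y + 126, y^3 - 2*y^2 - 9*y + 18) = y + 3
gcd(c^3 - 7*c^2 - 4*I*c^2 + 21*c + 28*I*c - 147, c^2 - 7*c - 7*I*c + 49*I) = c^2 + c*(-7 - 7*I) + 49*I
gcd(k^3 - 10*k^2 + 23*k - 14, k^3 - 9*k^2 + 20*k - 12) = k^2 - 3*k + 2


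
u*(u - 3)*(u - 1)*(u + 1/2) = u^4 - 7*u^3/2 + u^2 + 3*u/2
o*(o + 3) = o^2 + 3*o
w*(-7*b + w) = -7*b*w + w^2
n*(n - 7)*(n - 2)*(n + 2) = n^4 - 7*n^3 - 4*n^2 + 28*n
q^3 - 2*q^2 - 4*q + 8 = (q - 2)^2*(q + 2)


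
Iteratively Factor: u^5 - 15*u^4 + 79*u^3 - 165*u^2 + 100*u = (u)*(u^4 - 15*u^3 + 79*u^2 - 165*u + 100) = u*(u - 5)*(u^3 - 10*u^2 + 29*u - 20) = u*(u - 5)*(u - 4)*(u^2 - 6*u + 5) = u*(u - 5)^2*(u - 4)*(u - 1)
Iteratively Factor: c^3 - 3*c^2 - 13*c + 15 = (c - 5)*(c^2 + 2*c - 3) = (c - 5)*(c - 1)*(c + 3)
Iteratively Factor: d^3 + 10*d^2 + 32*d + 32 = (d + 2)*(d^2 + 8*d + 16) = (d + 2)*(d + 4)*(d + 4)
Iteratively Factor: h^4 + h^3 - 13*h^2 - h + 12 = (h - 1)*(h^3 + 2*h^2 - 11*h - 12) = (h - 3)*(h - 1)*(h^2 + 5*h + 4) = (h - 3)*(h - 1)*(h + 4)*(h + 1)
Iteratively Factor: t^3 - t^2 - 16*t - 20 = (t + 2)*(t^2 - 3*t - 10) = (t - 5)*(t + 2)*(t + 2)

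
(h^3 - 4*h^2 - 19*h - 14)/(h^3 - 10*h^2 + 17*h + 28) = (h + 2)/(h - 4)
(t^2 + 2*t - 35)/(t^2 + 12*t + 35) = (t - 5)/(t + 5)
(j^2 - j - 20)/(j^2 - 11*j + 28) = (j^2 - j - 20)/(j^2 - 11*j + 28)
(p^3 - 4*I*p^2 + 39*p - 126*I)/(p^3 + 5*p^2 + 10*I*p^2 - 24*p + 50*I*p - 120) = (p^2 - 10*I*p - 21)/(p^2 + p*(5 + 4*I) + 20*I)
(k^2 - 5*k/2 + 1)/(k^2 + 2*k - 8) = (k - 1/2)/(k + 4)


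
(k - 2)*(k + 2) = k^2 - 4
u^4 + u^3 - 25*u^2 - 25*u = u*(u - 5)*(u + 1)*(u + 5)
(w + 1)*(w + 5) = w^2 + 6*w + 5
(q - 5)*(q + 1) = q^2 - 4*q - 5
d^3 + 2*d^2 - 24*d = d*(d - 4)*(d + 6)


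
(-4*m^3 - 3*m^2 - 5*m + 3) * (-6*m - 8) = 24*m^4 + 50*m^3 + 54*m^2 + 22*m - 24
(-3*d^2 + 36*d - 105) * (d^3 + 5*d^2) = -3*d^5 + 21*d^4 + 75*d^3 - 525*d^2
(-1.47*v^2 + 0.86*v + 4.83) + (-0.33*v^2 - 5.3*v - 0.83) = -1.8*v^2 - 4.44*v + 4.0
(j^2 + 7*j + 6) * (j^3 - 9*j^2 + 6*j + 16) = j^5 - 2*j^4 - 51*j^3 + 4*j^2 + 148*j + 96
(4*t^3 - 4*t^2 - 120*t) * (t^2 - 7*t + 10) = 4*t^5 - 32*t^4 - 52*t^3 + 800*t^2 - 1200*t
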